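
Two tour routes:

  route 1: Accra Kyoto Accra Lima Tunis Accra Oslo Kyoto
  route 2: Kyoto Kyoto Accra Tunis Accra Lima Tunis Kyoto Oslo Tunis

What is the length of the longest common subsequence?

Pick Accra at route 1[1]=route 2[3]; then Accra at route 1[3]=route 2[5]; then Lima at route 1[4]=route 2[6]; then Tunis at route 1[5]=route 2[7]; then Oslo at route 1[7]=route 2[9]; all 5 stops appear in both, in order, and the DP table's final entry dp[8][10] is also 5, so no common subsequence is longer.

5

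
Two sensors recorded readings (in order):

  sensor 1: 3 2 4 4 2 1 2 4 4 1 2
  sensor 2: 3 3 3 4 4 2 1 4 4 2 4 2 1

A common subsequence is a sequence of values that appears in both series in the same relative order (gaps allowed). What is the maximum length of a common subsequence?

8

Match 3 (sensor 1 #1, sensor 2 #3), 4 (sensor 1 #3, sensor 2 #4), 4 (sensor 1 #4, sensor 2 #5), 2 (sensor 1 #5, sensor 2 #6), 1 (sensor 1 #6, sensor 2 #7), 2 (sensor 1 #7, sensor 2 #10), 4 (sensor 1 #8, sensor 2 #11), 1 (sensor 1 #10, sensor 2 #13) — 8 values in the same relative order in both. Since dp[11][13] = 8, nothing longer is possible.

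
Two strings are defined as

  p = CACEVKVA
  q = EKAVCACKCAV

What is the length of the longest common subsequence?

5

Let dp[i][j] be the LCS length of the first i characters of p and the first j characters of q. dp[i][j] = dp[i-1][j-1]+1 when the i-th and j-th characters match, else max(dp[i-1][j], dp[i][j-1]).
    ·  E  K  A  V  C  A  C  K  C  A  V
 ·  0  0  0  0  0  0  0  0  0  0  0  0
 C  0  0  0  0  0  1  1  1  1  1  1  1
 A  0  0  0  1  1  1  2  2  2  2  2  2
 C  0  0  0  1  1  2  2  3  3  3  3  3
 E  0  1  1  1  1  2  2  3  3  3  3  3
 V  0  1  1  1  2  2  2  3  3  3  3  4
 K  0  1  2  2  2  2  2  3  4  4  4  4
 V  0  1  2  2  3  3  3  3  4  4  4  5
 A  0  1  2  3  3  3  4  4  4  4  5  5
dp[8][11] = 5. One LCS (by backtracking along matches): CACKV.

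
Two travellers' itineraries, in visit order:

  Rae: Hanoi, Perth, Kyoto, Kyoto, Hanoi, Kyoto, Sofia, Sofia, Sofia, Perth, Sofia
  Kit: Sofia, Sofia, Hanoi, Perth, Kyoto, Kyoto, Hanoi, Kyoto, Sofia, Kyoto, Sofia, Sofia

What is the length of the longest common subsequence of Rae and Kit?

One common subsequence of length 9: Hanoi at Rae[1]=Kit[3], Perth at Rae[2]=Kit[4], Kyoto at Rae[3]=Kit[5], Kyoto at Rae[4]=Kit[6], Hanoi at Rae[5]=Kit[7], Kyoto at Rae[6]=Kit[8], Sofia at Rae[7]=Kit[9], Sofia at Rae[9]=Kit[11], Sofia at Rae[11]=Kit[12]. Since dp[11][12] = 9, nothing longer is possible.

9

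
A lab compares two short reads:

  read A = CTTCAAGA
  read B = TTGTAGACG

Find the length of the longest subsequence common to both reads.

Taking T at read A[2]=read B[2] → T at read A[3]=read B[4] → A at read A[5]=read B[5] → A at read A[6]=read B[7] → G at read A[7]=read B[9] gives a common subsequence of length 5. The LCS DP gives dp[8][9] = 5, so this is optimal.

5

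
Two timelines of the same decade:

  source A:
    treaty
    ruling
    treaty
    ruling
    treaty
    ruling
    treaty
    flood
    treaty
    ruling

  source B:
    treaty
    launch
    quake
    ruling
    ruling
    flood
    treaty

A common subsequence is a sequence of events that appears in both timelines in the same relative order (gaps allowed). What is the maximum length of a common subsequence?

5

Pick treaty [1,1], then ruling [4,4], then ruling [6,5], then flood [8,6], then treaty [9,7]; all 5 events appear in both, in order, and the DP table's final entry dp[10][7] is also 5, so no common subsequence is longer.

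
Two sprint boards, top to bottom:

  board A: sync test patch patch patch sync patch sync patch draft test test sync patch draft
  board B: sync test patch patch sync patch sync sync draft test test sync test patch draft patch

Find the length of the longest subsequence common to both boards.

13

Match sync at board A[1]=board B[1], then test at board A[2]=board B[2], then patch at board A[3]=board B[3], then patch at board A[4]=board B[4], then patch at board A[5]=board B[6], then sync at board A[6]=board B[7], then sync at board A[8]=board B[8], then draft at board A[10]=board B[9], then test at board A[11]=board B[10], then test at board A[12]=board B[11], then sync at board A[13]=board B[12], then patch at board A[14]=board B[14], then draft at board A[15]=board B[15] — 13 tasks in the same relative order in both. dp[15][16] = 13 confirms this is the maximum.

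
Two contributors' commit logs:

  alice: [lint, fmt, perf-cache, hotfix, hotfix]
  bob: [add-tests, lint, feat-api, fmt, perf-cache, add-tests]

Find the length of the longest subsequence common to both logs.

3

One common subsequence of length 3: lint (alice #1, bob #2); then fmt (alice #2, bob #4); then perf-cache (alice #3, bob #5). dp[5][6] = 3 confirms this is the maximum.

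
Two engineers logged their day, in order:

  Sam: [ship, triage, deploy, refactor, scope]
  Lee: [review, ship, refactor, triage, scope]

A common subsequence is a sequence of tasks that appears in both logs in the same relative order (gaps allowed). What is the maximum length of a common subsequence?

3

Match ship at Sam[1]=Lee[2], then triage at Sam[2]=Lee[4], then scope at Sam[5]=Lee[5] — 3 tasks in the same relative order in both. dp[5][5] = 3 confirms this is the maximum.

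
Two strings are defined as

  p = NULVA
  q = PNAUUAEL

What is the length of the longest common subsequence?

Pick N [1,2], then U [2,5], then L [3,8]; all 3 characters appear in both, in order, and the DP table's final entry dp[5][8] is also 3, so no common subsequence is longer.

3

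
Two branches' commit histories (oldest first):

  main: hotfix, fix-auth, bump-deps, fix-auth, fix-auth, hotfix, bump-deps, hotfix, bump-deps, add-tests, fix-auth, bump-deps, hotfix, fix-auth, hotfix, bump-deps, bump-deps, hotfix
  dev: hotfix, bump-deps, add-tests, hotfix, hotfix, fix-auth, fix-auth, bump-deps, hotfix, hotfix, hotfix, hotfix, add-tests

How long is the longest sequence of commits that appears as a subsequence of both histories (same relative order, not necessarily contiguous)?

One common subsequence of length 9: hotfix at main[1]=dev[1] → bump-deps at main[3]=dev[2] → fix-auth at main[4]=dev[6] → fix-auth at main[5]=dev[7] → bump-deps at main[7]=dev[8] → hotfix at main[8]=dev[9] → hotfix at main[13]=dev[10] → hotfix at main[15]=dev[11] → hotfix at main[18]=dev[12]. Since dp[18][13] = 9, nothing longer is possible.

9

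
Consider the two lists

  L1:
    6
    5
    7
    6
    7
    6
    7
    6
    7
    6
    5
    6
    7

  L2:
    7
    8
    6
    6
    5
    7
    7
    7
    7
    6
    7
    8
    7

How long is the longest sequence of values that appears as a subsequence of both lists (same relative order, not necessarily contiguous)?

8

Match 6 (L1 #1, L2 #4); then 5 (L1 #2, L2 #5); then 7 (L1 #3, L2 #7); then 7 (L1 #5, L2 #8); then 7 (L1 #7, L2 #9); then 6 (L1 #8, L2 #10); then 7 (L1 #9, L2 #11); then 7 (L1 #13, L2 #13) — 8 values in the same relative order in both. The LCS DP gives dp[13][13] = 8, so this is optimal.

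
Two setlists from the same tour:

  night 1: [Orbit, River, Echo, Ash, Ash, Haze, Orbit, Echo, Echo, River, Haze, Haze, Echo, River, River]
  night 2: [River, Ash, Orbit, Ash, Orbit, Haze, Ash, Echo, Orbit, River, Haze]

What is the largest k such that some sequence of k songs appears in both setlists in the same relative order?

Match River [2,1], Ash [4,2], Ash [5,4], Haze [6,6], Orbit [7,9], River [10,10], Haze [12,11] — 7 songs in the same relative order in both. Since dp[15][11] = 7, nothing longer is possible.

7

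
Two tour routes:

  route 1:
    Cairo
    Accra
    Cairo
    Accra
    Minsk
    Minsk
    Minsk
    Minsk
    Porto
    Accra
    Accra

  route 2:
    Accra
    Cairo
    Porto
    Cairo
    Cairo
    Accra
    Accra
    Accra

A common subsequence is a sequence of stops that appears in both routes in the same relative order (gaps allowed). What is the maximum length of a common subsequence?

5

Taking Cairo at route 1[1]=route 2[4], then Cairo at route 1[3]=route 2[5], then Accra at route 1[4]=route 2[6], then Accra at route 1[10]=route 2[7], then Accra at route 1[11]=route 2[8] gives a common subsequence of length 5. Since dp[11][8] = 5, nothing longer is possible.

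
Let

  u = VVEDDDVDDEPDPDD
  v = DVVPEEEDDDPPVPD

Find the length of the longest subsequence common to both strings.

One common subsequence of length 9: V [1,2] → V [2,3] → E [3,7] → D [4,8] → D [5,9] → D [6,10] → V [7,13] → P [13,14] → D [15,15]. dp[15][15] = 9 confirms this is the maximum.

9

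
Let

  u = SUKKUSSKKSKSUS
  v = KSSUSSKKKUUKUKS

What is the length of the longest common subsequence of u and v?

Taking S (u #1, v #3) → U (u #5, v #4) → S (u #6, v #5) → S (u #7, v #6) → K (u #8, v #8) → K (u #9, v #9) → K (u #11, v #12) → U (u #13, v #13) → S (u #14, v #15) gives a common subsequence of length 9. Since dp[14][15] = 9, nothing longer is possible.

9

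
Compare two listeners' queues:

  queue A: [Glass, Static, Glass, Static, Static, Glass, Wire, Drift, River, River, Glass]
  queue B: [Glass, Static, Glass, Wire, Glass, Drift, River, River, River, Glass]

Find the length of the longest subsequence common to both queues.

8

Pick Glass [1,1] → Static [2,2] → Glass [3,3] → Glass [6,5] → Drift [8,6] → River [9,8] → River [10,9] → Glass [11,10]; all 8 songs appear in both, in order. Since dp[11][10] = 8, nothing longer is possible.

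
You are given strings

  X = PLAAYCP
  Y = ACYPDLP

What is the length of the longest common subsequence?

Match P (X #1, Y #4); then L (X #2, Y #6); then P (X #7, Y #7) — 3 characters in the same relative order in both. dp[7][7] = 3 confirms this is the maximum.

3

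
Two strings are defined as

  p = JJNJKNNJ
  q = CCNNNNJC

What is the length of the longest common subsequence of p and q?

Match N at p[3]=q[4] → N at p[6]=q[5] → N at p[7]=q[6] → J at p[8]=q[7] — 4 characters in the same relative order in both. The LCS DP gives dp[8][8] = 4, so this is optimal.

4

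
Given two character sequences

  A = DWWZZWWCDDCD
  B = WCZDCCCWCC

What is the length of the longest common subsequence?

One common subsequence of length 5: W [2,1]; then Z [4,3]; then W [7,8]; then C [8,9]; then C [11,10], and the DP table's final entry dp[12][10] is also 5, so no common subsequence is longer.

5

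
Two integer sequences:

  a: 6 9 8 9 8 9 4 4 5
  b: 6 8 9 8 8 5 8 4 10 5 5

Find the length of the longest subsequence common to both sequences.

Let dp[i][j] be the LCS length of the first i values of a and the first j values of b. dp[i][j] = dp[i-1][j-1]+1 when the i-th and j-th values match, else max(dp[i-1][j], dp[i][j-1]).
    ·  6  8  9  8  8  5  8  4 10  5  5
 ·  0  0  0  0  0  0  0  0  0  0  0  0
 6  0  1  1  1  1  1  1  1  1  1  1  1
 9  0  1  1  2  2  2  2  2  2  2  2  2
 8  0  1  2  2  3  3  3  3  3  3  3  3
 9  0  1  2  3  3  3  3  3  3  3  3  3
 8  0  1  2  3  4  4  4  4  4  4  4  4
 9  0  1  2  3  4  4  4  4  4  4  4  4
 4  0  1  2  3  4  4  4  4  5  5  5  5
 4  0  1  2  3  4  4  4  4  5  5  5  5
 5  0  1  2  3  4  4  5  5  5  5  6  6
dp[9][11] = 6. One LCS (by backtracking along matches): 6, 9, 8, 8, 4, 5.

6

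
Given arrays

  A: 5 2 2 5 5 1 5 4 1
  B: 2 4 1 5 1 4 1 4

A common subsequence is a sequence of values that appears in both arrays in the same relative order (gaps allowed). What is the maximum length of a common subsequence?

5

One common subsequence of length 5: 2 (A #2, B #1), then 5 (A #5, B #4), then 1 (A #6, B #5), then 4 (A #8, B #6), then 1 (A #9, B #7). Since dp[9][8] = 5, nothing longer is possible.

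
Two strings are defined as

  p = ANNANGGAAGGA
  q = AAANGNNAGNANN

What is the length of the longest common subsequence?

One common subsequence of length 7: A (p #1, q #3), N (p #2, q #4), N (p #3, q #6), N (p #5, q #7), A (p #9, q #8), G (p #10, q #9), A (p #12, q #11). The LCS DP gives dp[12][13] = 7, so this is optimal.

7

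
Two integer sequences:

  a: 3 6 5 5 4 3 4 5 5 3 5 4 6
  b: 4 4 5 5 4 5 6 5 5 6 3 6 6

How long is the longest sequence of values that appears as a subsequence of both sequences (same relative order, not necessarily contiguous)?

Taking 5 at a[3]=b[3], then 5 at a[4]=b[4], then 4 at a[5]=b[5], then 5 at a[8]=b[8], then 5 at a[9]=b[9], then 3 at a[10]=b[11], then 6 at a[13]=b[13] gives a common subsequence of length 7. Since dp[13][13] = 7, nothing longer is possible.

7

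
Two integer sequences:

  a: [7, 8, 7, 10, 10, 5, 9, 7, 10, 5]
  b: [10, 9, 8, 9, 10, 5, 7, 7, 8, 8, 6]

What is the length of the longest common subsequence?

Let dp[i][j] be the LCS length of the first i values of a and the first j values of b. dp[i][j] = dp[i-1][j-1]+1 when the i-th and j-th values match, else max(dp[i-1][j], dp[i][j-1]).
    · 10  9  8  9 10  5  7  7  8  8  6
 ·  0  0  0  0  0  0  0  0  0  0  0  0
 7  0  0  0  0  0  0  0  1  1  1  1  1
 8  0  0  0  1  1  1  1  1  1  2  2  2
 7  0  0  0  1  1  1  1  2  2  2  2  2
10  0  1  1  1  1  2  2  2  2  2  2  2
10  0  1  1  1  1  2  2  2  2  2  2  2
 5  0  1  1  1  1  2  3  3  3  3  3  3
 9  0  1  2  2  2  2  3  3  3  3  3  3
 7  0  1  2  2  2  2  3  4  4  4  4  4
10  0  1  2  2  2  3  3  4  4  4  4  4
 5  0  1  2  2  2  3  4  4  4  4  4  4
dp[10][11] = 4. One LCS (by backtracking along matches): 8, 10, 5, 7.

4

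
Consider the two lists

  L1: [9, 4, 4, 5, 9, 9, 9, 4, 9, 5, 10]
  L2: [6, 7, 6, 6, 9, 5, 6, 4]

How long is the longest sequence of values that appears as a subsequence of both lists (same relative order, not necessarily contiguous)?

Match 9 at L1[1]=L2[5]; then 5 at L1[4]=L2[6]; then 4 at L1[8]=L2[8] — 3 values in the same relative order in both. The LCS DP gives dp[11][8] = 3, so this is optimal.

3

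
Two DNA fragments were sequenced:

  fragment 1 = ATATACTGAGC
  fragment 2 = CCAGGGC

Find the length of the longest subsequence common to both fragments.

4

Taking A (fragment 1 #1, fragment 2 #3); then G (fragment 1 #8, fragment 2 #5); then G (fragment 1 #10, fragment 2 #6); then C (fragment 1 #11, fragment 2 #7) gives a common subsequence of length 4. Since dp[11][7] = 4, nothing longer is possible.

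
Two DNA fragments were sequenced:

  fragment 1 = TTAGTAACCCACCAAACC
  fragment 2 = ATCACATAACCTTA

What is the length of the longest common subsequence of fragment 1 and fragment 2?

One common subsequence of length 10: A (fragment 1 #3, fragment 2 #1), then T (fragment 1 #5, fragment 2 #2), then C (fragment 1 #10, fragment 2 #3), then A (fragment 1 #11, fragment 2 #4), then C (fragment 1 #13, fragment 2 #5), then A (fragment 1 #14, fragment 2 #6), then A (fragment 1 #15, fragment 2 #8), then A (fragment 1 #16, fragment 2 #9), then C (fragment 1 #17, fragment 2 #10), then C (fragment 1 #18, fragment 2 #11). dp[18][14] = 10 confirms this is the maximum.

10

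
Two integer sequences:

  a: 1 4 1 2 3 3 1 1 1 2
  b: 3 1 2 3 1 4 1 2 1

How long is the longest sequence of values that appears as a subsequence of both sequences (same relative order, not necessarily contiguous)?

6

Match 1 (a #3, b #2) → 2 (a #4, b #3) → 3 (a #6, b #4) → 1 (a #7, b #5) → 1 (a #8, b #7) → 1 (a #9, b #9) — 6 values in the same relative order in both. The LCS DP gives dp[10][9] = 6, so this is optimal.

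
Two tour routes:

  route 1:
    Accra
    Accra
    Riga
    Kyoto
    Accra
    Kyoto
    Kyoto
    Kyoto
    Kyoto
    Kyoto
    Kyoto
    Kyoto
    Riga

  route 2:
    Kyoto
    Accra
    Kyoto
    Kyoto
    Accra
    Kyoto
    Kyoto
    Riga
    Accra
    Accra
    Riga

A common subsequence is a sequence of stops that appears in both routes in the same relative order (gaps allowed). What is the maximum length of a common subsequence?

7

One common subsequence of length 7: Kyoto at route 1[4]=route 2[1], then Accra at route 1[5]=route 2[2], then Kyoto at route 1[6]=route 2[3], then Kyoto at route 1[7]=route 2[4], then Kyoto at route 1[8]=route 2[6], then Kyoto at route 1[9]=route 2[7], then Riga at route 1[13]=route 2[11]. dp[13][11] = 7 confirms this is the maximum.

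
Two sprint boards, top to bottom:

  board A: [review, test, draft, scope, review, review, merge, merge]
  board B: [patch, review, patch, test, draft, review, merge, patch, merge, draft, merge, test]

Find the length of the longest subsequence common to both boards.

One common subsequence of length 6: review (board A #1, board B #2) → test (board A #2, board B #4) → draft (board A #3, board B #5) → review (board A #5, board B #6) → merge (board A #7, board B #9) → merge (board A #8, board B #11), and the DP table's final entry dp[8][12] is also 6, so no common subsequence is longer.

6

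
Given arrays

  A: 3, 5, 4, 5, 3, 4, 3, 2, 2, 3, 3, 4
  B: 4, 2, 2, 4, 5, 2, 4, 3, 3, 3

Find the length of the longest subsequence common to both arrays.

Match 4 (A #3, B #4), 5 (A #4, B #5), 4 (A #6, B #7), 3 (A #7, B #8), 3 (A #10, B #9), 3 (A #11, B #10) — 6 values in the same relative order in both. The LCS DP gives dp[12][10] = 6, so this is optimal.

6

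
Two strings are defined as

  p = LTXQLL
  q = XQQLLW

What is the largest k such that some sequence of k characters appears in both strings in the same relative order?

4

Pick X [3,1], Q [4,3], L [5,4], L [6,5]; all 4 characters appear in both, in order, and the DP table's final entry dp[6][6] is also 4, so no common subsequence is longer.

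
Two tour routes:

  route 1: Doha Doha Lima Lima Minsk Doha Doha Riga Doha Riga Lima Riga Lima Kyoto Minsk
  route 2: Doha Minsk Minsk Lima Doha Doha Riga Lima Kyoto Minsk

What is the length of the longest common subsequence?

8

One common subsequence of length 8: Doha [1,1] → Lima [4,4] → Doha [7,5] → Doha [9,6] → Riga [12,7] → Lima [13,8] → Kyoto [14,9] → Minsk [15,10], and the DP table's final entry dp[15][10] is also 8, so no common subsequence is longer.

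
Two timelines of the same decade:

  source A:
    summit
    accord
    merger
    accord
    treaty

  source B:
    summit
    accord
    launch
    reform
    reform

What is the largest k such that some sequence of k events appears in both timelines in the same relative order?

One common subsequence of length 2: summit (source A #1, source B #1), accord (source A #2, source B #2). Since dp[5][5] = 2, nothing longer is possible.

2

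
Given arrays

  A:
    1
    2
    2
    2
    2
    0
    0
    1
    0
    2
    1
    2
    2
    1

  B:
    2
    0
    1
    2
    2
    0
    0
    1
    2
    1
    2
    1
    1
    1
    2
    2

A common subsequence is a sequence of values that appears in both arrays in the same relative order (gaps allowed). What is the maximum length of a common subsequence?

10

One common subsequence of length 10: 1 at A[1]=B[3], then 2 at A[4]=B[4], then 2 at A[5]=B[5], then 0 at A[6]=B[6], then 0 at A[7]=B[7], then 1 at A[8]=B[10], then 2 at A[10]=B[11], then 1 at A[11]=B[14], then 2 at A[12]=B[15], then 2 at A[13]=B[16], and the DP table's final entry dp[14][16] is also 10, so no common subsequence is longer.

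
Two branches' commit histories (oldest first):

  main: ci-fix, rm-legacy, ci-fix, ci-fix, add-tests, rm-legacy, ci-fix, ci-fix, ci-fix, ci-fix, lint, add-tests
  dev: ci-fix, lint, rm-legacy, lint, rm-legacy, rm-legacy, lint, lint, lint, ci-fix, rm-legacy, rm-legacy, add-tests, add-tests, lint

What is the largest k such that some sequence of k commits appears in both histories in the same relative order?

Taking ci-fix [1,1], rm-legacy [2,6], ci-fix [3,10], add-tests [5,14], lint [11,15] gives a common subsequence of length 5, and the DP table's final entry dp[12][15] is also 5, so no common subsequence is longer.

5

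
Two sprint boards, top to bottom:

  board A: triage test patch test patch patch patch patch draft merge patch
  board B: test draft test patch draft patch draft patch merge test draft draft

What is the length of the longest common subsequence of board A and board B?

6

Match test at board A[2]=board B[1] → test at board A[4]=board B[3] → patch at board A[5]=board B[4] → patch at board A[6]=board B[6] → patch at board A[7]=board B[8] → draft at board A[9]=board B[12] — 6 tasks in the same relative order in both. Since dp[11][12] = 6, nothing longer is possible.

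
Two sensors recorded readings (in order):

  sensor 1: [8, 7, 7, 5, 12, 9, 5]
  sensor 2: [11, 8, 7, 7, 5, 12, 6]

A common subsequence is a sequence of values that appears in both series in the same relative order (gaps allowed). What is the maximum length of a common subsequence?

5

Match 8 at sensor 1[1]=sensor 2[2], 7 at sensor 1[2]=sensor 2[3], 7 at sensor 1[3]=sensor 2[4], 5 at sensor 1[4]=sensor 2[5], 12 at sensor 1[5]=sensor 2[6] — 5 values in the same relative order in both. The LCS DP gives dp[7][7] = 5, so this is optimal.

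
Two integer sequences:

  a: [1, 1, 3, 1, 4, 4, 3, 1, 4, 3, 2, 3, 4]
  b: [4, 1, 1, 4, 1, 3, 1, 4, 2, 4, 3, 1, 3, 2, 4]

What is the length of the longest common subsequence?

Pick 1 [1,3] → 1 [2,5] → 3 [3,6] → 1 [4,7] → 4 [5,8] → 4 [6,10] → 3 [7,11] → 1 [8,12] → 3 [10,13] → 2 [11,14] → 4 [13,15]; all 11 values appear in both, in order. The LCS DP gives dp[13][15] = 11, so this is optimal.

11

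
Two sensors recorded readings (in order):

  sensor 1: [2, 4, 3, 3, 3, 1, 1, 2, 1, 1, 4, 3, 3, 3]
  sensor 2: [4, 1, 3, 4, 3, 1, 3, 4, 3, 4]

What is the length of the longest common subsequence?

Taking 4 (sensor 1 #2, sensor 2 #1); then 3 (sensor 1 #3, sensor 2 #3); then 3 (sensor 1 #4, sensor 2 #5); then 3 (sensor 1 #5, sensor 2 #7); then 4 (sensor 1 #11, sensor 2 #8); then 3 (sensor 1 #12, sensor 2 #9) gives a common subsequence of length 6. The LCS DP gives dp[14][10] = 6, so this is optimal.

6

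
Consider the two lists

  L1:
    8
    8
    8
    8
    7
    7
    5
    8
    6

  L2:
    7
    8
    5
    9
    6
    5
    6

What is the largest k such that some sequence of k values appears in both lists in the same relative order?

3

Pick 8 at L1[1]=L2[2]; then 5 at L1[7]=L2[6]; then 6 at L1[9]=L2[7]; all 3 values appear in both, in order, and the DP table's final entry dp[9][7] is also 3, so no common subsequence is longer.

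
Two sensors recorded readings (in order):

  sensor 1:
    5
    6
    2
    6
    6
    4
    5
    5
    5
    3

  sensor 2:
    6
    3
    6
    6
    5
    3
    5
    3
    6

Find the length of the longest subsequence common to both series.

Pick 6 [2,1] → 6 [4,3] → 6 [5,4] → 5 [7,5] → 5 [9,7] → 3 [10,8]; all 6 values appear in both, in order, and the DP table's final entry dp[10][9] is also 6, so no common subsequence is longer.

6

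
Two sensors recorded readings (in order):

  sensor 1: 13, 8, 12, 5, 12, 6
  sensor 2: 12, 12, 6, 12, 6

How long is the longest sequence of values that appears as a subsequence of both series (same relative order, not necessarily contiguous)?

Let dp[i][j] be the LCS length of the first i values of sensor 1 and the first j values of sensor 2. dp[i][j] = dp[i-1][j-1]+1 when the i-th and j-th values match, else max(dp[i-1][j], dp[i][j-1]).
    · 12 12  6 12  6
 ·  0  0  0  0  0  0
13  0  0  0  0  0  0
 8  0  0  0  0  0  0
12  0  1  1  1  1  1
 5  0  1  1  1  1  1
12  0  1  2  2  2  2
 6  0  1  2  3  3  3
dp[6][5] = 3. One LCS (by backtracking along matches): 12, 12, 6.

3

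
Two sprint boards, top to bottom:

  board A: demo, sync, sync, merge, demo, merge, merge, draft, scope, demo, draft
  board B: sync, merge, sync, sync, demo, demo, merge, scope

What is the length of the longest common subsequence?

Pick sync [2,3]; then sync [3,4]; then demo [5,6]; then merge [7,7]; then scope [9,8]; all 5 tasks appear in both, in order. Since dp[11][8] = 5, nothing longer is possible.

5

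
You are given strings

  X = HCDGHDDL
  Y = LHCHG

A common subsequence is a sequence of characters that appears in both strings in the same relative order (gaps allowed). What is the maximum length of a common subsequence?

3

One common subsequence of length 3: H [1,2], C [2,3], G [4,5]. Since dp[8][5] = 3, nothing longer is possible.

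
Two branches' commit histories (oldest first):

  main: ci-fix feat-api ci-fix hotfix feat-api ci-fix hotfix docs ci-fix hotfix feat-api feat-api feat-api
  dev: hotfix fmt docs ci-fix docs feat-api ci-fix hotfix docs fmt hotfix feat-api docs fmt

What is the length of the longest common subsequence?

Pick ci-fix [1,4], then feat-api [5,6], then ci-fix [6,7], then hotfix [7,8], then docs [8,9], then hotfix [10,11], then feat-api [11,12]; all 7 commits appear in both, in order. Since dp[13][14] = 7, nothing longer is possible.

7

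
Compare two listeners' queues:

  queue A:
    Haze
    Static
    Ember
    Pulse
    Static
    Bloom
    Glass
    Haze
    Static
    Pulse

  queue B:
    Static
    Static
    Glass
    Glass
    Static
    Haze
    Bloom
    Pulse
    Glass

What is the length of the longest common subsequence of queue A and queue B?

5

One common subsequence of length 5: Static [2,1] → Static [5,2] → Glass [7,4] → Haze [8,6] → Pulse [10,8]. dp[10][9] = 5 confirms this is the maximum.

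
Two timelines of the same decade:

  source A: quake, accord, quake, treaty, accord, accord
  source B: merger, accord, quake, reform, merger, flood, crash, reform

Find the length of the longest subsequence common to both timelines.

Match accord at source A[2]=source B[2], then quake at source A[3]=source B[3] — 2 events in the same relative order in both. The LCS DP gives dp[6][8] = 2, so this is optimal.

2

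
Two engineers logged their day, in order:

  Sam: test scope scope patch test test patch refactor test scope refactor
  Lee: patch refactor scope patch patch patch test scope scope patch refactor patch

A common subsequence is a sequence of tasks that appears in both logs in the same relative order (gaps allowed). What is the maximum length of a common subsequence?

Taking scope (Sam #2, Lee #3), then patch (Sam #4, Lee #5), then patch (Sam #7, Lee #6), then test (Sam #9, Lee #7), then scope (Sam #10, Lee #9), then refactor (Sam #11, Lee #11) gives a common subsequence of length 6. Since dp[11][12] = 6, nothing longer is possible.

6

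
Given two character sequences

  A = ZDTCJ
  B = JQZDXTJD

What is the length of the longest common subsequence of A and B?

One common subsequence of length 4: Z (A #1, B #3), D (A #2, B #4), T (A #3, B #6), J (A #5, B #7), and the DP table's final entry dp[5][8] is also 4, so no common subsequence is longer.

4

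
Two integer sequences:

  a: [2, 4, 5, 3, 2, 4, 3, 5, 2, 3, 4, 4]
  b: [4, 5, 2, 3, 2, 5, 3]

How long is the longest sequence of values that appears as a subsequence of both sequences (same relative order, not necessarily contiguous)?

6

Match 4 [2,1] → 5 [3,2] → 3 [4,4] → 2 [5,5] → 5 [8,6] → 3 [10,7] — 6 values in the same relative order in both. The LCS DP gives dp[12][7] = 6, so this is optimal.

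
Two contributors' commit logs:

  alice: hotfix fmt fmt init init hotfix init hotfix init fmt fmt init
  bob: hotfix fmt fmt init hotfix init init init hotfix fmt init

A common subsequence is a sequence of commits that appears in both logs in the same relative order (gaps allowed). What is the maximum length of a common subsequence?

One common subsequence of length 9: hotfix [1,1], then fmt [2,2], then fmt [3,3], then init [4,6], then init [5,7], then init [7,8], then hotfix [8,9], then fmt [11,10], then init [12,11], and the DP table's final entry dp[12][11] is also 9, so no common subsequence is longer.

9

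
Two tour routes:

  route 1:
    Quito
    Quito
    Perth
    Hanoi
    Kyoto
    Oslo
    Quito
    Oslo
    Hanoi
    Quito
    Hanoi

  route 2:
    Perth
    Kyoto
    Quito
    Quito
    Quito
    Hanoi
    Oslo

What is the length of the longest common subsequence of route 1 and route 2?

Taking Perth at route 1[3]=route 2[1] → Kyoto at route 1[5]=route 2[2] → Quito at route 1[7]=route 2[4] → Quito at route 1[10]=route 2[5] → Hanoi at route 1[11]=route 2[6] gives a common subsequence of length 5. dp[11][7] = 5 confirms this is the maximum.

5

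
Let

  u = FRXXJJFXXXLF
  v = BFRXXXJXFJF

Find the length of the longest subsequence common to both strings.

One common subsequence of length 7: F at u[1]=v[2], R at u[2]=v[3], X at u[3]=v[5], X at u[4]=v[6], J at u[5]=v[7], J at u[6]=v[10], F at u[12]=v[11]. Since dp[12][11] = 7, nothing longer is possible.

7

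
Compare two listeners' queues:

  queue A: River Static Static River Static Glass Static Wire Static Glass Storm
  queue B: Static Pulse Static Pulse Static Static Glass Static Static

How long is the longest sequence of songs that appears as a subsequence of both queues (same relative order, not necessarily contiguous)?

6

One common subsequence of length 6: Static at queue A[2]=queue B[3] → Static at queue A[3]=queue B[5] → Static at queue A[5]=queue B[6] → Glass at queue A[6]=queue B[7] → Static at queue A[7]=queue B[8] → Static at queue A[9]=queue B[9]. dp[11][9] = 6 confirms this is the maximum.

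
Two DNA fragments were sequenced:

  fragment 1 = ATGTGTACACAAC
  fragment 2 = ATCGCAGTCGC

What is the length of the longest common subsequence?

One common subsequence of length 7: A [1,1], T [2,2], G [3,4], G [5,7], T [6,8], C [8,9], C [13,11]. dp[13][11] = 7 confirms this is the maximum.

7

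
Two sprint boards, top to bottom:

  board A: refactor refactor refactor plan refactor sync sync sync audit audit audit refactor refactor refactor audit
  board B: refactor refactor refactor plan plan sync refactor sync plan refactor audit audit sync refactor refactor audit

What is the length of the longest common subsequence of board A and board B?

One common subsequence of length 11: refactor at board A[1]=board B[1] → refactor at board A[2]=board B[2] → refactor at board A[3]=board B[3] → plan at board A[4]=board B[5] → refactor at board A[5]=board B[7] → sync at board A[6]=board B[8] → audit at board A[9]=board B[11] → audit at board A[10]=board B[12] → refactor at board A[13]=board B[14] → refactor at board A[14]=board B[15] → audit at board A[15]=board B[16]. dp[15][16] = 11 confirms this is the maximum.

11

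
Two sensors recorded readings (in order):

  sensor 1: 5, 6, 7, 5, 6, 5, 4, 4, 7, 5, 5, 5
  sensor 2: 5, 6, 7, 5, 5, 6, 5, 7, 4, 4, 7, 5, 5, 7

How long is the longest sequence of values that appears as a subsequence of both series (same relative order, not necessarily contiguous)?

Pick 5 [1,1], then 6 [2,2], then 7 [3,3], then 5 [4,5], then 6 [5,6], then 5 [6,7], then 4 [7,9], then 4 [8,10], then 7 [9,11], then 5 [10,12], then 5 [11,13]; all 11 values appear in both, in order, and the DP table's final entry dp[12][14] is also 11, so no common subsequence is longer.

11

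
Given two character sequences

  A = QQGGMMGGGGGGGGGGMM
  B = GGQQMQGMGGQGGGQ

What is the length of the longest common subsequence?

Taking Q [1,4] → Q [2,6] → G [4,7] → M [6,8] → G [7,9] → G [8,10] → G [9,12] → G [10,13] → G [11,14] gives a common subsequence of length 9. The LCS DP gives dp[18][15] = 9, so this is optimal.

9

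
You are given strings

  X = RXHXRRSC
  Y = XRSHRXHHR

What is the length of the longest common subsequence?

4

Match R at X[1]=Y[5]; then X at X[2]=Y[6]; then H at X[3]=Y[8]; then R at X[6]=Y[9] — 4 characters in the same relative order in both. The LCS DP gives dp[8][9] = 4, so this is optimal.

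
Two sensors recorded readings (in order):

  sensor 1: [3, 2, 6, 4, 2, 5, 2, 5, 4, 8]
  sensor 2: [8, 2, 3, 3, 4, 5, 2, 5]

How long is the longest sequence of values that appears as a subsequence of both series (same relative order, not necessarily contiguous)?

Let dp[i][j] be the LCS length of the first i values of sensor 1 and the first j values of sensor 2. dp[i][j] = dp[i-1][j-1]+1 when the i-th and j-th values match, else max(dp[i-1][j], dp[i][j-1]).
    ·  8  2  3  3  4  5  2  5
 ·  0  0  0  0  0  0  0  0  0
 3  0  0  0  1  1  1  1  1  1
 2  0  0  1  1  1  1  1  2  2
 6  0  0  1  1  1  1  1  2  2
 4  0  0  1  1  1  2  2  2  2
 2  0  0  1  1  1  2  2  3  3
 5  0  0  1  1  1  2  3  3  4
 2  0  0  1  1  1  2  3  4  4
 5  0  0  1  1  1  2  3  4  5
 4  0  0  1  1  1  2  3  4  5
 8  0  1  1  1  1  2  3  4  5
dp[10][8] = 5. One LCS (by backtracking along matches): 3, 4, 5, 2, 5.

5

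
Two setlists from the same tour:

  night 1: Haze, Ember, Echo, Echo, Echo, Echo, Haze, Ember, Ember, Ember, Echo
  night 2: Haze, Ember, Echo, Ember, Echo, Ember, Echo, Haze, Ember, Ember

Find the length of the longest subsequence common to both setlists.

Pick Haze at night 1[1]=night 2[1], Ember at night 1[2]=night 2[2], Echo at night 1[3]=night 2[3], Echo at night 1[4]=night 2[5], Echo at night 1[6]=night 2[7], Haze at night 1[7]=night 2[8], Ember at night 1[9]=night 2[9], Ember at night 1[10]=night 2[10]; all 8 songs appear in both, in order. Since dp[11][10] = 8, nothing longer is possible.

8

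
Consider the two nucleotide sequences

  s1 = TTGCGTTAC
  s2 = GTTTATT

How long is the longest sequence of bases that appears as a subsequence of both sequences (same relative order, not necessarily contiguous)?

4

Taking T at s1[1]=s2[3]; then T at s1[2]=s2[4]; then T at s1[6]=s2[6]; then T at s1[7]=s2[7] gives a common subsequence of length 4, and the DP table's final entry dp[9][7] is also 4, so no common subsequence is longer.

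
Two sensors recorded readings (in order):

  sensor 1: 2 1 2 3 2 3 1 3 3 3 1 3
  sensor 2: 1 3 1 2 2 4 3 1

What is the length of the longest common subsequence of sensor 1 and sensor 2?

5

Match 1 (sensor 1 #2, sensor 2 #3) → 2 (sensor 1 #3, sensor 2 #4) → 2 (sensor 1 #5, sensor 2 #5) → 3 (sensor 1 #10, sensor 2 #7) → 1 (sensor 1 #11, sensor 2 #8) — 5 values in the same relative order in both. dp[12][8] = 5 confirms this is the maximum.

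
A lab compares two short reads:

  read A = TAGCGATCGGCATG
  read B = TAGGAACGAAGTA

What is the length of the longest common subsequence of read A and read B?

Match T at read A[1]=read B[1] → A at read A[2]=read B[2] → G at read A[3]=read B[3] → G at read A[5]=read B[4] → A at read A[6]=read B[6] → C at read A[8]=read B[7] → G at read A[9]=read B[8] → G at read A[10]=read B[11] → A at read A[12]=read B[13] — 9 bases in the same relative order in both, and the DP table's final entry dp[14][13] is also 9, so no common subsequence is longer.

9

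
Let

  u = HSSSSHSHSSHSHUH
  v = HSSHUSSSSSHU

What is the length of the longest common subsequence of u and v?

One common subsequence of length 10: H at u[1]=v[1] → S at u[2]=v[2] → S at u[3]=v[3] → S at u[5]=v[6] → S at u[7]=v[7] → S at u[9]=v[8] → S at u[10]=v[9] → S at u[12]=v[10] → H at u[13]=v[11] → U at u[14]=v[12], and the DP table's final entry dp[15][12] is also 10, so no common subsequence is longer.

10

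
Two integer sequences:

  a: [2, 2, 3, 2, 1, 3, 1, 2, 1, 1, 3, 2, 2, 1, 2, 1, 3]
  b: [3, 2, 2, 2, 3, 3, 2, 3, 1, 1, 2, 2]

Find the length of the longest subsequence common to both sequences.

Taking 2 [1,3], then 2 [2,4], then 3 [3,6], then 2 [4,7], then 3 [6,8], then 1 [9,9], then 1 [10,10], then 2 [13,11], then 2 [15,12] gives a common subsequence of length 9. dp[17][12] = 9 confirms this is the maximum.

9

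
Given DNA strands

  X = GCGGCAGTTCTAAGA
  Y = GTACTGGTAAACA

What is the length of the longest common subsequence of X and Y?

Match G [1,1], C [2,4], G [3,6], G [4,7], A [6,9], A [12,10], A [13,11], A [15,13] — 8 bases in the same relative order in both. dp[15][13] = 8 confirms this is the maximum.

8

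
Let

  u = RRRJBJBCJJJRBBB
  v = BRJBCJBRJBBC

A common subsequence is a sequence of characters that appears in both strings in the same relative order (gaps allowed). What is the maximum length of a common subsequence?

8

Pick R at u[3]=v[2] → J at u[4]=v[3] → B at u[5]=v[4] → J at u[6]=v[6] → B at u[7]=v[7] → J at u[11]=v[9] → B at u[13]=v[10] → B at u[14]=v[11]; all 8 characters appear in both, in order, and the DP table's final entry dp[15][12] is also 8, so no common subsequence is longer.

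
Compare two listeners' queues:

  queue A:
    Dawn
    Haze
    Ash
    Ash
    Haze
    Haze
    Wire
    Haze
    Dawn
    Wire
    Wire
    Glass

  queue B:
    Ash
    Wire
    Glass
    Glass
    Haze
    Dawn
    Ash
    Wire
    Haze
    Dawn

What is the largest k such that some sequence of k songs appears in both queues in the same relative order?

One common subsequence of length 5: Dawn at queue A[1]=queue B[6], Ash at queue A[4]=queue B[7], Wire at queue A[7]=queue B[8], Haze at queue A[8]=queue B[9], Dawn at queue A[9]=queue B[10]. dp[12][10] = 5 confirms this is the maximum.

5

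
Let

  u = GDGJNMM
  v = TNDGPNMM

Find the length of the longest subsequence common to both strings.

Let dp[i][j] be the LCS length of the first i characters of u and the first j characters of v. dp[i][j] = dp[i-1][j-1]+1 when the i-th and j-th characters match, else max(dp[i-1][j], dp[i][j-1]).
    ·  T  N  D  G  P  N  M  M
 ·  0  0  0  0  0  0  0  0  0
 G  0  0  0  0  1  1  1  1  1
 D  0  0  0  1  1  1  1  1  1
 G  0  0  0  1  2  2  2  2  2
 J  0  0  0  1  2  2  2  2  2
 N  0  0  1  1  2  2  3  3  3
 M  0  0  1  1  2  2  3  4  4
 M  0  0  1  1  2  2  3  4  5
dp[7][8] = 5. One LCS (by backtracking along matches): DGNMM.

5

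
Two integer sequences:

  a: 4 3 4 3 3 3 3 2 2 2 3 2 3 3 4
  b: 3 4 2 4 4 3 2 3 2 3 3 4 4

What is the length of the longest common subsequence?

Taking 4 [1,4], 4 [3,5], 3 [7,6], 2 [10,7], 3 [11,8], 2 [12,9], 3 [13,10], 3 [14,11], 4 [15,13] gives a common subsequence of length 9. The LCS DP gives dp[15][13] = 9, so this is optimal.

9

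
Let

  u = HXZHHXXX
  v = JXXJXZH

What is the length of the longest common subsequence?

Pick X at u[2]=v[5], then Z at u[3]=v[6], then H at u[5]=v[7]; all 3 characters appear in both, in order. The LCS DP gives dp[8][7] = 3, so this is optimal.

3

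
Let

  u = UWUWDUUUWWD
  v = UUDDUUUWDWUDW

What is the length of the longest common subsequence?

Let dp[i][j] be the LCS length of the first i characters of u and the first j characters of v. dp[i][j] = dp[i-1][j-1]+1 when the i-th and j-th characters match, else max(dp[i-1][j], dp[i][j-1]).
    ·  U  U  D  D  U  U  U  W  D  W  U  D  W
 ·  0  0  0  0  0  0  0  0  0  0  0  0  0  0
 U  0  1  1  1  1  1  1  1  1  1  1  1  1  1
 W  0  1  1  1  1  1  1  1  2  2  2  2  2  2
 U  0  1  2  2  2  2  2  2  2  2  2  3  3  3
 W  0  1  2  2  2  2  2  2  3  3  3  3  3  4
 D  0  1  2  3  3  3  3  3  3  4  4  4  4  4
 U  0  1  2  3  3  4  4  4  4  4  4  5  5  5
 U  0  1  2  3  3  4  5  5  5  5  5  5  5  5
 U  0  1  2  3  3  4  5  6  6  6  6  6  6  6
 W  0  1  2  3  3  4  5  6  7  7  7  7  7  7
 W  0  1  2  3  3  4  5  6  7  7  8  8  8  8
 D  0  1  2  3  4  4  5  6  7  8  8  8  9  9
dp[11][13] = 9. One LCS (by backtracking along matches): UUDUUUWWD.

9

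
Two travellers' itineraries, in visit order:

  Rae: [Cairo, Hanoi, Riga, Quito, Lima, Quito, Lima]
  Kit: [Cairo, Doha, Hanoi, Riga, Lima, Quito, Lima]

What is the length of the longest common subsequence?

6

One common subsequence of length 6: Cairo at Rae[1]=Kit[1]; then Hanoi at Rae[2]=Kit[3]; then Riga at Rae[3]=Kit[4]; then Lima at Rae[5]=Kit[5]; then Quito at Rae[6]=Kit[6]; then Lima at Rae[7]=Kit[7]. The LCS DP gives dp[7][7] = 6, so this is optimal.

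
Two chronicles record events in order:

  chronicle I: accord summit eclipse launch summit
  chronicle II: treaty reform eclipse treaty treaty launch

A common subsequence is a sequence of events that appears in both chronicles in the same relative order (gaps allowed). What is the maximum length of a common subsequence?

2

Pick eclipse [3,3]; then launch [4,6]; all 2 events appear in both, in order, and the DP table's final entry dp[5][6] is also 2, so no common subsequence is longer.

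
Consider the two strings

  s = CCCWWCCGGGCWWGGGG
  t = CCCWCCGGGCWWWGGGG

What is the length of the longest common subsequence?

16

Taking C (s #1, t #1) → C (s #2, t #2) → C (s #3, t #3) → W (s #5, t #4) → C (s #6, t #5) → C (s #7, t #6) → G (s #8, t #7) → G (s #9, t #8) → G (s #10, t #9) → C (s #11, t #10) → W (s #12, t #12) → W (s #13, t #13) → G (s #14, t #14) → G (s #15, t #15) → G (s #16, t #16) → G (s #17, t #17) gives a common subsequence of length 16. dp[17][17] = 16 confirms this is the maximum.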